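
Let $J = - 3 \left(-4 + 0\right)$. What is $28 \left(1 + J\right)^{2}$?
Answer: $4732$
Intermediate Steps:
$J = 12$ ($J = \left(-3\right) \left(-4\right) = 12$)
$28 \left(1 + J\right)^{2} = 28 \left(1 + 12\right)^{2} = 28 \cdot 13^{2} = 28 \cdot 169 = 4732$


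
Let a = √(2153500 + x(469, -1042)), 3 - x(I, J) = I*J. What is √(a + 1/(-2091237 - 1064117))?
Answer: √(-3155354 + 9956258865316*√2642201)/3155354 ≈ 40.317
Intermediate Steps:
x(I, J) = 3 - I*J
a = √2642201 (a = √(2153500 + (3 - 1*469*(-1042))) = √(2153500 + (3 + 488698)) = √(2153500 + 488701) = √2642201 ≈ 1625.5)
√(a + 1/(-2091237 - 1064117)) = √(√2642201 + 1/(-2091237 - 1064117)) = √(√2642201 + 1/(-3155354)) = √(√2642201 - 1/3155354) = √(-1/3155354 + √2642201)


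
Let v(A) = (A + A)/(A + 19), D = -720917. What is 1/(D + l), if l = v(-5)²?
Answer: -49/35324908 ≈ -1.3871e-6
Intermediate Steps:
v(A) = 2*A/(19 + A) (v(A) = (2*A)/(19 + A) = 2*A/(19 + A))
l = 25/49 (l = (2*(-5)/(19 - 5))² = (2*(-5)/14)² = (2*(-5)*(1/14))² = (-5/7)² = 25/49 ≈ 0.51020)
1/(D + l) = 1/(-720917 + 25/49) = 1/(-35324908/49) = -49/35324908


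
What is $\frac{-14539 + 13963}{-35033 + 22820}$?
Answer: $\frac{64}{1357} \approx 0.047163$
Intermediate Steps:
$\frac{-14539 + 13963}{-35033 + 22820} = - \frac{576}{-12213} = \left(-576\right) \left(- \frac{1}{12213}\right) = \frac{64}{1357}$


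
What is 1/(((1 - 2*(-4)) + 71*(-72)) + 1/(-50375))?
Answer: -50375/257063626 ≈ -0.00019596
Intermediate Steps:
1/(((1 - 2*(-4)) + 71*(-72)) + 1/(-50375)) = 1/(((1 + 8) - 5112) - 1/50375) = 1/((9 - 5112) - 1/50375) = 1/(-5103 - 1/50375) = 1/(-257063626/50375) = -50375/257063626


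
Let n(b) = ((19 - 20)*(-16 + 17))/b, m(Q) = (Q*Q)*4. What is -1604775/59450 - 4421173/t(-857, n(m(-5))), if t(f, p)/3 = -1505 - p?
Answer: 1022372895473/1073659866 ≈ 952.23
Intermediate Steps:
m(Q) = 4*Q² (m(Q) = Q²*4 = 4*Q²)
n(b) = -1/b (n(b) = (-1*1)/b = -1/b)
t(f, p) = -4515 - 3*p (t(f, p) = 3*(-1505 - p) = -4515 - 3*p)
-1604775/59450 - 4421173/t(-857, n(m(-5))) = -1604775/59450 - 4421173/(-4515 - (-3)/(4*(-5)²)) = -1604775*1/59450 - 4421173/(-4515 - (-3)/(4*25)) = -64191/2378 - 4421173/(-4515 - (-3)/100) = -64191/2378 - 4421173/(-4515 - 3*(-1/100)) = -64191/2378 - 4421173/(-4515 + 3/100) = -64191/2378 - 4421173/(-451497/100) = -64191/2378 - 4421173*(-100/451497) = -64191/2378 + 442117300/451497 = 1022372895473/1073659866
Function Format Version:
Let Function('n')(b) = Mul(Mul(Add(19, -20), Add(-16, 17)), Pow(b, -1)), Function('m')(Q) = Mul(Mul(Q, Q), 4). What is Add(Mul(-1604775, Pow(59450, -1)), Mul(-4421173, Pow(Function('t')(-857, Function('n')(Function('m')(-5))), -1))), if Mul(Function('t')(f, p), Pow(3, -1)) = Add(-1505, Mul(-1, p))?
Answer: Rational(1022372895473, 1073659866) ≈ 952.23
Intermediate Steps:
Function('m')(Q) = Mul(4, Pow(Q, 2)) (Function('m')(Q) = Mul(Pow(Q, 2), 4) = Mul(4, Pow(Q, 2)))
Function('n')(b) = Mul(-1, Pow(b, -1)) (Function('n')(b) = Mul(Mul(-1, 1), Pow(b, -1)) = Mul(-1, Pow(b, -1)))
Function('t')(f, p) = Add(-4515, Mul(-3, p)) (Function('t')(f, p) = Mul(3, Add(-1505, Mul(-1, p))) = Add(-4515, Mul(-3, p)))
Add(Mul(-1604775, Pow(59450, -1)), Mul(-4421173, Pow(Function('t')(-857, Function('n')(Function('m')(-5))), -1))) = Add(Mul(-1604775, Pow(59450, -1)), Mul(-4421173, Pow(Add(-4515, Mul(-3, Mul(-1, Pow(Mul(4, Pow(-5, 2)), -1)))), -1))) = Add(Mul(-1604775, Rational(1, 59450)), Mul(-4421173, Pow(Add(-4515, Mul(-3, Mul(-1, Pow(Mul(4, 25), -1)))), -1))) = Add(Rational(-64191, 2378), Mul(-4421173, Pow(Add(-4515, Mul(-3, Mul(-1, Pow(100, -1)))), -1))) = Add(Rational(-64191, 2378), Mul(-4421173, Pow(Add(-4515, Mul(-3, Mul(-1, Rational(1, 100)))), -1))) = Add(Rational(-64191, 2378), Mul(-4421173, Pow(Add(-4515, Mul(-3, Rational(-1, 100))), -1))) = Add(Rational(-64191, 2378), Mul(-4421173, Pow(Add(-4515, Rational(3, 100)), -1))) = Add(Rational(-64191, 2378), Mul(-4421173, Pow(Rational(-451497, 100), -1))) = Add(Rational(-64191, 2378), Mul(-4421173, Rational(-100, 451497))) = Add(Rational(-64191, 2378), Rational(442117300, 451497)) = Rational(1022372895473, 1073659866)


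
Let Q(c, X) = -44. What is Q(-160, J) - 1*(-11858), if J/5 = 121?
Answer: 11814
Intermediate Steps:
J = 605 (J = 5*121 = 605)
Q(-160, J) - 1*(-11858) = -44 - 1*(-11858) = -44 + 11858 = 11814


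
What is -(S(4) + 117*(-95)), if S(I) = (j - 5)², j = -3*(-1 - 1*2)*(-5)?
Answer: 8615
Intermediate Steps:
j = -45 (j = -3*(-1 - 2)*(-5) = -3*(-3)*(-5) = 9*(-5) = -45)
S(I) = 2500 (S(I) = (-45 - 5)² = (-50)² = 2500)
-(S(4) + 117*(-95)) = -(2500 + 117*(-95)) = -(2500 - 11115) = -1*(-8615) = 8615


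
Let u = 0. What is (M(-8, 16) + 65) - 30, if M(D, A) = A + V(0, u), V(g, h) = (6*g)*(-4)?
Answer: 51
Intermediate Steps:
V(g, h) = -24*g
M(D, A) = A (M(D, A) = A - 24*0 = A + 0 = A)
(M(-8, 16) + 65) - 30 = (16 + 65) - 30 = 81 - 30 = 51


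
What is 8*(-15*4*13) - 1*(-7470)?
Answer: 1230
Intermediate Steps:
8*(-15*4*13) - 1*(-7470) = 8*(-60*13) + 7470 = 8*(-780) + 7470 = -6240 + 7470 = 1230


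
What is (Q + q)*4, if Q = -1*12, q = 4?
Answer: -32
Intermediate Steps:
Q = -12
(Q + q)*4 = (-12 + 4)*4 = -8*4 = -32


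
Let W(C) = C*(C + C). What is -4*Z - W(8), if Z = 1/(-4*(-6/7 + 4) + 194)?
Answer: -81294/635 ≈ -128.02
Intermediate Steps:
W(C) = 2*C**2 (W(C) = C*(2*C) = 2*C**2)
Z = 7/1270 (Z = 1/(-4*(-6*1/7 + 4) + 194) = 1/(-4*(-6/7 + 4) + 194) = 1/(-4*22/7 + 194) = 1/(-88/7 + 194) = 1/(1270/7) = 7/1270 ≈ 0.0055118)
-4*Z - W(8) = -4*7/1270 - 2*8**2 = -14/635 - 2*64 = -14/635 - 1*128 = -14/635 - 128 = -81294/635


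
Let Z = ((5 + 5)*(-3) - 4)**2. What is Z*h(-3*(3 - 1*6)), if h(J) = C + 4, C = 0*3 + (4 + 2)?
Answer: 11560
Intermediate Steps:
C = 6 (C = 0 + 6 = 6)
Z = 1156 (Z = (10*(-3) - 4)**2 = (-30 - 4)**2 = (-34)**2 = 1156)
h(J) = 10 (h(J) = 6 + 4 = 10)
Z*h(-3*(3 - 1*6)) = 1156*10 = 11560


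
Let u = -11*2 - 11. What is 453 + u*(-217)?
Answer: 7614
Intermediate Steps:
u = -33 (u = -22 - 11 = -33)
453 + u*(-217) = 453 - 33*(-217) = 453 + 7161 = 7614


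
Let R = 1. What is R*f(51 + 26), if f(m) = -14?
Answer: -14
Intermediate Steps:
R*f(51 + 26) = 1*(-14) = -14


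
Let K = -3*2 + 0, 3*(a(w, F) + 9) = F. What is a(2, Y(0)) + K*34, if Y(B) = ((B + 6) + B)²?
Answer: -201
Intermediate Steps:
Y(B) = (6 + 2*B)² (Y(B) = ((6 + B) + B)² = (6 + 2*B)²)
a(w, F) = -9 + F/3
K = -6 (K = -6 + 0 = -6)
a(2, Y(0)) + K*34 = (-9 + (4*(3 + 0)²)/3) - 6*34 = (-9 + (4*3²)/3) - 204 = (-9 + (4*9)/3) - 204 = (-9 + (⅓)*36) - 204 = (-9 + 12) - 204 = 3 - 204 = -201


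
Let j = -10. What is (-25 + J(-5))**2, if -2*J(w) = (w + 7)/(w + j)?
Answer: 139876/225 ≈ 621.67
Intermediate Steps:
J(w) = -(7 + w)/(2*(-10 + w)) (J(w) = -(w + 7)/(2*(w - 10)) = -(7 + w)/(2*(-10 + w)))
(-25 + J(-5))**2 = (-25 + (-7 - 1*(-5))/(2*(-10 - 5)))**2 = (-25 + (1/2)*(-7 + 5)/(-15))**2 = (-25 + (1/2)*(-1/15)*(-2))**2 = (-25 + 1/15)**2 = (-374/15)**2 = 139876/225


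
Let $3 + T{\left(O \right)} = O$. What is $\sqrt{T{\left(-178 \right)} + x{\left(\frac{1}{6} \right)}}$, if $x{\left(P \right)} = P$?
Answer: $\frac{i \sqrt{6510}}{6} \approx 13.447 i$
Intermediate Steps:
$T{\left(O \right)} = -3 + O$
$\sqrt{T{\left(-178 \right)} + x{\left(\frac{1}{6} \right)}} = \sqrt{\left(-3 - 178\right) + \frac{1}{6}} = \sqrt{-181 + \frac{1}{6}} = \sqrt{- \frac{1085}{6}} = \frac{i \sqrt{6510}}{6}$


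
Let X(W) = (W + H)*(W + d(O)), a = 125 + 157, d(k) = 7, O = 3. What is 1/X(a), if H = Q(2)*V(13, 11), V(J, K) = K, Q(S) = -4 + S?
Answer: 1/75140 ≈ 1.3308e-5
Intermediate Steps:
a = 282
H = -22 (H = (-4 + 2)*11 = -2*11 = -22)
X(W) = (-22 + W)*(7 + W) (X(W) = (W - 22)*(W + 7) = (-22 + W)*(7 + W))
1/X(a) = 1/(-154 + 282² - 15*282) = 1/(-154 + 79524 - 4230) = 1/75140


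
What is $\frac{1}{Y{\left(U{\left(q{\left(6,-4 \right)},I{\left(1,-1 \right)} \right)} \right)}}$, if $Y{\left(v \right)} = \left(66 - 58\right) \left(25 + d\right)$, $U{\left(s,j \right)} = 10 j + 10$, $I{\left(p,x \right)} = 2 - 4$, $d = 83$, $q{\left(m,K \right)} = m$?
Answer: $\frac{1}{864} \approx 0.0011574$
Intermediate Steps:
$I{\left(p,x \right)} = -2$
$U{\left(s,j \right)} = 10 + 10 j$
$Y{\left(v \right)} = 864$ ($Y{\left(v \right)} = \left(66 - 58\right) \left(25 + 83\right) = 8 \cdot 108 = 864$)
$\frac{1}{Y{\left(U{\left(q{\left(6,-4 \right)},I{\left(1,-1 \right)} \right)} \right)}} = \frac{1}{864}$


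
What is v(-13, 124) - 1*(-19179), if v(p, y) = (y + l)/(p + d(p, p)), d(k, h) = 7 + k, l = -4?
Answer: 364281/19 ≈ 19173.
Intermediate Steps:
v(p, y) = (-4 + y)/(7 + 2*p) (v(p, y) = (y - 4)/(p + (7 + p)) = (-4 + y)/(7 + 2*p))
v(-13, 124) - 1*(-19179) = (-4 + 124)/(7 + 2*(-13)) - 1*(-19179) = 120/(7 - 26) + 19179 = 120/(-19) + 19179 = -1/19*120 + 19179 = -120/19 + 19179 = 364281/19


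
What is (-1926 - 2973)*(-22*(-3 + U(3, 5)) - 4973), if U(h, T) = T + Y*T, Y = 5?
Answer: 27272733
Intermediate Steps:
U(h, T) = 6*T (U(h, T) = T + 5*T = 6*T)
(-1926 - 2973)*(-22*(-3 + U(3, 5)) - 4973) = (-1926 - 2973)*(-22*(-3 + 6*5) - 4973) = -4899*(-22*(-3 + 30) - 4973) = -4899*(-22*27 - 4973) = -4899*(-594 - 4973) = -4899*(-5567) = 27272733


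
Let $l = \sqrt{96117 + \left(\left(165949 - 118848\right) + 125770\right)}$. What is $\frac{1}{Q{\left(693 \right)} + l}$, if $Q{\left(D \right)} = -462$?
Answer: $\frac{231}{27772} + \frac{\sqrt{67247}}{27772} \approx 0.017655$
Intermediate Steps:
$l = 2 \sqrt{67247}$ ($l = \sqrt{96117 + \left(47101 + 125770\right)} = \sqrt{96117 + 172871} = \sqrt{268988} = 2 \sqrt{67247} \approx 518.64$)
$\frac{1}{Q{\left(693 \right)} + l} = \frac{1}{-462 + 2 \sqrt{67247}}$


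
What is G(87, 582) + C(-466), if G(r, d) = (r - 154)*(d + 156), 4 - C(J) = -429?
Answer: -49013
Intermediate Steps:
C(J) = 433 (C(J) = 4 - 1*(-429) = 4 + 429 = 433)
G(r, d) = (-154 + r)*(156 + d)
G(87, 582) + C(-466) = (-24024 - 154*582 + 156*87 + 582*87) + 433 = (-24024 - 89628 + 13572 + 50634) + 433 = -49446 + 433 = -49013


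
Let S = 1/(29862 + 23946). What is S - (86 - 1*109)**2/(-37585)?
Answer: 28502017/2022373680 ≈ 0.014093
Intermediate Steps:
S = 1/53808 ≈ 1.8585e-5
S - (86 - 1*109)**2/(-37585) = 1/53808 - (86 - 1*109)**2/(-37585) = 1/53808 - (86 - 109)**2*(-1)/37585 = 1/53808 - (-23)**2*(-1)/37585 = 1/53808 - 529*(-1)/37585 = 1/53808 - 1*(-529/37585) = 1/53808 + 529/37585 = 28502017/2022373680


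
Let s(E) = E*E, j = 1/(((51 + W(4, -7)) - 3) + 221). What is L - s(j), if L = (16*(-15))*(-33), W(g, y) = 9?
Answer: 612089279/77284 ≈ 7920.0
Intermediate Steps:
j = 1/278 (j = 1/(((51 + 9) - 3) + 221) = 1/((60 - 3) + 221) = 1/(57 + 221) = 1/278 ≈ 0.0035971)
L = 7920 (L = -240*(-33) = 7920)
s(E) = E²
L - s(j) = 7920 - (1/278)² = 7920 - 1*1/77284 = 7920 - 1/77284 = 612089279/77284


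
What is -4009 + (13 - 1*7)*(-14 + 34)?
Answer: -3889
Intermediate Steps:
-4009 + (13 - 1*7)*(-14 + 34) = -4009 + (13 - 7)*20 = -4009 + 6*20 = -4009 + 120 = -3889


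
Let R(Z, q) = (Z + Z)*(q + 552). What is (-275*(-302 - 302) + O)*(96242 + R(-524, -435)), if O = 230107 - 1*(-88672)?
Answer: -12788198746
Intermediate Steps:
R(Z, q) = 2*Z*(552 + q) (R(Z, q) = (2*Z)*(552 + q) = 2*Z*(552 + q))
O = 318779 (O = 230107 + 88672 = 318779)
(-275*(-302 - 302) + O)*(96242 + R(-524, -435)) = (-275*(-302 - 302) + 318779)*(96242 + 2*(-524)*(552 - 435)) = (-275*(-604) + 318779)*(96242 + 2*(-524)*117) = (166100 + 318779)*(96242 - 122616) = 484879*(-26374) = -12788198746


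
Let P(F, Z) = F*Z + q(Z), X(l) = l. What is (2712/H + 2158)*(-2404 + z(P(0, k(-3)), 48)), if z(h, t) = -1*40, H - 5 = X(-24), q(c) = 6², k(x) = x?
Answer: -93580760/19 ≈ -4.9253e+6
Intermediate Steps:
q(c) = 36
H = -19 (H = 5 - 24 = -19)
P(F, Z) = 36 + F*Z (P(F, Z) = F*Z + 36 = 36 + F*Z)
z(h, t) = -40
(2712/H + 2158)*(-2404 + z(P(0, k(-3)), 48)) = (2712/(-19) + 2158)*(-2404 - 40) = (2712*(-1/19) + 2158)*(-2444) = (-2712/19 + 2158)*(-2444) = (38290/19)*(-2444) = -93580760/19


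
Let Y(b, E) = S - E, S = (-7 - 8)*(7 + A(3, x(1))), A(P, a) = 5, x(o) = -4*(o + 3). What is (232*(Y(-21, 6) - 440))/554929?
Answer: -145232/554929 ≈ -0.26171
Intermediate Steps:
x(o) = -12 - 4*o (x(o) = -4*(3 + o) = -12 - 4*o)
S = -180 (S = (-7 - 8)*(7 + 5) = -15*12 = -180)
Y(b, E) = -180 - E
(232*(Y(-21, 6) - 440))/554929 = (232*((-180 - 1*6) - 440))/554929 = (232*((-180 - 6) - 440))*(1/554929) = (232*(-186 - 440))*(1/554929) = (232*(-626))*(1/554929) = -145232*1/554929 = -145232/554929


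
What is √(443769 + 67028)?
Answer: √510797 ≈ 714.70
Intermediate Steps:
√(443769 + 67028) = √510797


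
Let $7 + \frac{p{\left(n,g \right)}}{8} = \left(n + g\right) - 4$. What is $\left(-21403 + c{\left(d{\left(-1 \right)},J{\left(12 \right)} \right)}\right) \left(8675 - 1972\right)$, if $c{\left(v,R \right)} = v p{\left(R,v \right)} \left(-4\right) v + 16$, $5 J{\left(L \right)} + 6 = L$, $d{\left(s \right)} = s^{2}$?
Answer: $- \frac{707347481}{5} \approx -1.4147 \cdot 10^{8}$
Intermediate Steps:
$J{\left(L \right)} = - \frac{6}{5} + \frac{L}{5}$
$p{\left(n,g \right)} = -88 + 8 g + 8 n$ ($p{\left(n,g \right)} = -56 + 8 \left(\left(n + g\right) - 4\right) = -56 + 8 \left(\left(g + n\right) - 4\right) = -56 + 8 \left(-4 + g + n\right) = -56 + \left(-32 + 8 g + 8 n\right) = -88 + 8 g + 8 n$)
$c{\left(v,R \right)} = 16 - 4 v^{2} \left(-88 + 8 R + 8 v\right)$ ($c{\left(v,R \right)} = v \left(-88 + 8 v + 8 R\right) \left(-4\right) v + 16 = v \left(-88 + 8 R + 8 v\right) \left(-4\right) v + 16 = - 4 v \left(-88 + 8 R + 8 v\right) v + 16 = - 4 v^{2} \left(-88 + 8 R + 8 v\right) + 16 = 16 - 4 v^{2} \left(-88 + 8 R + 8 v\right)$)
$\left(-21403 + c{\left(d{\left(-1 \right)},J{\left(12 \right)} \right)}\right) \left(8675 - 1972\right) = \left(-21403 + \left(16 + 32 \left(\left(-1\right)^{2}\right)^{2} \left(11 - \left(- \frac{6}{5} + \frac{1}{5} \cdot 12\right) - \left(-1\right)^{2}\right)\right)\right) \left(8675 - 1972\right) = \left(-21403 + \left(16 + 32 \cdot 1^{2} \left(11 - \left(- \frac{6}{5} + \frac{12}{5}\right) - 1\right)\right)\right) 6703 = \left(-21403 + \left(16 + 32 \cdot 1 \left(11 - \frac{6}{5} - 1\right)\right)\right) 6703 = \left(-21403 + \left(16 + 32 \cdot 1 \cdot \frac{44}{5}\right)\right) 6703 = \left(-21403 + \left(16 + \frac{1408}{5}\right)\right) 6703 = \left(-21403 + \frac{1488}{5}\right) 6703 = \left(- \frac{105527}{5}\right) 6703 = - \frac{707347481}{5}$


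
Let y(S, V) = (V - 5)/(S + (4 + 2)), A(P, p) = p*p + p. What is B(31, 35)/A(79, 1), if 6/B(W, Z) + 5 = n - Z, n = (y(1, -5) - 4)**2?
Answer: -49/172 ≈ -0.28488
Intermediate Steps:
A(P, p) = p + p**2 (A(P, p) = p**2 + p = p + p**2)
y(S, V) = (-5 + V)/(6 + S) (y(S, V) = (-5 + V)/(S + 6) = (-5 + V)/(6 + S))
n = 1444/49 (n = ((-5 - 5)/(6 + 1) - 4)**2 = (-10/7 - 4)**2 = (-38/7)**2 = 1444/49 ≈ 29.469)
B(W, Z) = 6/(1199/49 - Z) (B(W, Z) = 6/(-5 + (1444/49 - Z)) = 6/(1199/49 - Z))
B(31, 35)/A(79, 1) = (-294/(-1199 + 49*35))/((1*(1 + 1))) = (-294/(-1199 + 1715))/((1*2)) = -294/516/2 = -294*1/516*(1/2) = -49/86*1/2 = -49/172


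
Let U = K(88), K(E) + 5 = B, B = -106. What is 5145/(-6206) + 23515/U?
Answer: -146505185/688866 ≈ -212.68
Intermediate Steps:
K(E) = -111 (K(E) = -5 - 106 = -111)
U = -111
5145/(-6206) + 23515/U = 5145/(-6206) + 23515/(-111) = 5145*(-1/6206) + 23515*(-1/111) = -5145/6206 - 23515/111 = -146505185/688866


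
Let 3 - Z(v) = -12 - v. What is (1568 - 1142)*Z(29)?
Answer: 18744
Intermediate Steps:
Z(v) = 15 + v (Z(v) = 3 - (-12 - v) = 3 + (12 + v) = 15 + v)
(1568 - 1142)*Z(29) = (1568 - 1142)*(15 + 29) = 426*44 = 18744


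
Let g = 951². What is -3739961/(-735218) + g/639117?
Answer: 14759442265/2270001558 ≈ 6.5020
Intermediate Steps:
g = 904401
-3739961/(-735218) + g/639117 = -3739961/(-735218) + 904401/639117 = -3739961*(-1/735218) + 904401*(1/639117) = 162607/31966 + 100489/71013 = 14759442265/2270001558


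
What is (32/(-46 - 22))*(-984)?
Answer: 7872/17 ≈ 463.06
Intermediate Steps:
(32/(-46 - 22))*(-984) = (32/(-68))*(-984) = (32*(-1/68))*(-984) = -8/17*(-984) = 7872/17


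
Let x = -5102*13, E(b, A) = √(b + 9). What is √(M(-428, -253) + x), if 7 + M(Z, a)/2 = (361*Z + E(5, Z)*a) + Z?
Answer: √(-376212 - 506*√14) ≈ 614.9*I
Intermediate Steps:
E(b, A) = √(9 + b)
x = -66326
M(Z, a) = -14 + 724*Z + 2*a*√14 (M(Z, a) = -14 + 2*((361*Z + √(9 + 5)*a) + Z) = -14 + 2*((361*Z + √14*a) + Z) = -14 + 2*((361*Z + a*√14) + Z) = -14 + 2*(362*Z + a*√14) = -14 + (724*Z + 2*a*√14) = -14 + 724*Z + 2*a*√14)
√(M(-428, -253) + x) = √((-14 + 724*(-428) + 2*(-253)*√14) - 66326) = √((-14 - 309872 - 506*√14) - 66326) = √((-309886 - 506*√14) - 66326) = √(-376212 - 506*√14)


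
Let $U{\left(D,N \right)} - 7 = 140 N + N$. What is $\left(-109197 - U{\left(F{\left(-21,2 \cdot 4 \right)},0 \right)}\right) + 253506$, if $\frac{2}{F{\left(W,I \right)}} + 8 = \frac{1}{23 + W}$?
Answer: $144302$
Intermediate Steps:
$F{\left(W,I \right)} = \frac{2}{-8 + \frac{1}{23 + W}}$
$U{\left(D,N \right)} = 7 + 141 N$ ($U{\left(D,N \right)} = 7 + \left(140 N + N\right) = 7 + 141 N$)
$\left(-109197 - U{\left(F{\left(-21,2 \cdot 4 \right)},0 \right)}\right) + 253506 = \left(-109197 - \left(7 + 141 \cdot 0\right)\right) + 253506 = \left(-109197 - \left(7 + 0\right)\right) + 253506 = \left(-109197 - 7\right) + 253506 = -109204 + 253506 = 144302$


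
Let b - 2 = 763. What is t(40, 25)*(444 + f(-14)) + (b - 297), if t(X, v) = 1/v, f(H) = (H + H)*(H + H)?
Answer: 12928/25 ≈ 517.12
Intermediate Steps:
b = 765 (b = 2 + 763 = 765)
f(H) = 4*H² (f(H) = (2*H)*(2*H) = 4*H²)
t(40, 25)*(444 + f(-14)) + (b - 297) = (444 + 4*(-14)²)/25 + (765 - 297) = (444 + 4*196)/25 + 468 = (444 + 784)/25 + 468 = (1/25)*1228 + 468 = 1228/25 + 468 = 12928/25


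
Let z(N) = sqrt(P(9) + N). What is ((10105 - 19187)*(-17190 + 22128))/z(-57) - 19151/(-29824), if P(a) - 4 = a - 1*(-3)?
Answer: 19151/29824 + 44846916*I*sqrt(41)/41 ≈ 0.64213 + 7.0039e+6*I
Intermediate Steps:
P(a) = 7 + a (P(a) = 4 + (a - 1*(-3)) = 4 + (a + 3) = 4 + (3 + a) = 7 + a)
z(N) = sqrt(16 + N) (z(N) = sqrt((7 + 9) + N) = sqrt(16 + N))
((10105 - 19187)*(-17190 + 22128))/z(-57) - 19151/(-29824) = ((10105 - 19187)*(-17190 + 22128))/(sqrt(16 - 57)) - 19151/(-29824) = (-9082*4938)/(sqrt(-41)) - 19151*(-1/29824) = -44846916*(-I*sqrt(41)/41) + 19151/29824 = -(-44846916)*I*sqrt(41)/41 + 19151/29824 = 44846916*I*sqrt(41)/41 + 19151/29824 = 19151/29824 + 44846916*I*sqrt(41)/41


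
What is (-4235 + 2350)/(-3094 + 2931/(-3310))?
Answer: 6239350/10244071 ≈ 0.60907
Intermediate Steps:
(-4235 + 2350)/(-3094 + 2931/(-3310)) = -1885/(-3094 + 2931*(-1/3310)) = -1885/(-3094 - 2931/3310) = -1885/(-10244071/3310) = -1885*(-3310/10244071) = 6239350/10244071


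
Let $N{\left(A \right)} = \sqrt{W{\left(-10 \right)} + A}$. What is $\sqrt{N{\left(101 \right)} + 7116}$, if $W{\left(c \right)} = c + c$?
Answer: $5 \sqrt{285} \approx 84.41$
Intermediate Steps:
$W{\left(c \right)} = 2 c$
$N{\left(A \right)} = \sqrt{-20 + A}$ ($N{\left(A \right)} = \sqrt{2 \left(-10\right) + A} = \sqrt{-20 + A}$)
$\sqrt{N{\left(101 \right)} + 7116} = \sqrt{\sqrt{-20 + 101} + 7116} = \sqrt{\sqrt{81} + 7116} = \sqrt{9 + 7116} = \sqrt{7125} = 5 \sqrt{285}$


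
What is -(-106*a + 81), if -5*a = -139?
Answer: 14329/5 ≈ 2865.8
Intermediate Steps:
a = 139/5 (a = -⅕*(-139) = 139/5 ≈ 27.800)
-(-106*a + 81) = -(-106*139/5 + 81) = -(-14734/5 + 81) = -1*(-14329/5) = 14329/5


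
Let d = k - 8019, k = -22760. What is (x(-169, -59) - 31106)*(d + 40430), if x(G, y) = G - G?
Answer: -300204006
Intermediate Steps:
x(G, y) = 0
d = -30779 (d = -22760 - 8019 = -30779)
(x(-169, -59) - 31106)*(d + 40430) = (0 - 31106)*(-30779 + 40430) = -31106*9651 = -300204006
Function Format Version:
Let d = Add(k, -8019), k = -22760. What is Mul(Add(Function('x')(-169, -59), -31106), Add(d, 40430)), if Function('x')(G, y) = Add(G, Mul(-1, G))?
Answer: -300204006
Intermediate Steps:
Function('x')(G, y) = 0
d = -30779 (d = Add(-22760, -8019) = -30779)
Mul(Add(Function('x')(-169, -59), -31106), Add(d, 40430)) = Mul(Add(0, -31106), Add(-30779, 40430)) = Mul(-31106, 9651) = -300204006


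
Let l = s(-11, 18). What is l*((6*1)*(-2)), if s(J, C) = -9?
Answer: 108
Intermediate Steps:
l = -9
l*((6*1)*(-2)) = -9*6*1*(-2) = -54*(-2) = -9*(-12) = 108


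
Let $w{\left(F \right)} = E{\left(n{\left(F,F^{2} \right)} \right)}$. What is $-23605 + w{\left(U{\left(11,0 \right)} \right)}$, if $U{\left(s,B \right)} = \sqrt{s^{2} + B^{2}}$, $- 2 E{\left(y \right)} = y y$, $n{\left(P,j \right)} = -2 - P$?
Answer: $- \frac{47379}{2} \approx -23690.0$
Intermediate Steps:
$E{\left(y \right)} = - \frac{y^{2}}{2}$ ($E{\left(y \right)} = - \frac{y y}{2} = - \frac{y^{2}}{2}$)
$U{\left(s,B \right)} = \sqrt{B^{2} + s^{2}}$
$w{\left(F \right)} = - \frac{\left(-2 - F\right)^{2}}{2}$
$-23605 + w{\left(U{\left(11,0 \right)} \right)} = -23605 - \frac{\left(2 + \sqrt{0^{2} + 11^{2}}\right)^{2}}{2} = -23605 - \frac{\left(2 + \sqrt{0 + 121}\right)^{2}}{2} = -23605 - \frac{\left(2 + \sqrt{121}\right)^{2}}{2} = -23605 - \frac{\left(2 + 11\right)^{2}}{2} = -23605 - \frac{13^{2}}{2} = -23605 - \frac{169}{2} = - \frac{47379}{2}$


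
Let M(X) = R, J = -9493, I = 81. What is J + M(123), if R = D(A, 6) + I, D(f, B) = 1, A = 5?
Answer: -9411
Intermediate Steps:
R = 82 (R = 1 + 81 = 82)
M(X) = 82
J + M(123) = -9493 + 82 = -9411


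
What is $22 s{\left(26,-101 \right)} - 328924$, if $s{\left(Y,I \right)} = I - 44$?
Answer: $-332114$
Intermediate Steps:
$s{\left(Y,I \right)} = -44 + I$
$22 s{\left(26,-101 \right)} - 328924 = 22 \left(-44 - 101\right) - 328924 = 22 \left(-145\right) - 328924 = -3190 - 328924 = -332114$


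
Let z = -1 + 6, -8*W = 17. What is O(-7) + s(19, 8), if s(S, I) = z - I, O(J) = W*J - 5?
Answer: 55/8 ≈ 6.8750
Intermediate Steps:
W = -17/8 (W = -⅛*17 = -17/8 ≈ -2.1250)
O(J) = -5 - 17*J/8 (O(J) = -17*J/8 - 5 = -5 - 17*J/8)
z = 5
s(S, I) = 5 - I
O(-7) + s(19, 8) = (-5 - 17/8*(-7)) + (5 - 1*8) = (-5 + 119/8) + (5 - 8) = 79/8 - 3 = 55/8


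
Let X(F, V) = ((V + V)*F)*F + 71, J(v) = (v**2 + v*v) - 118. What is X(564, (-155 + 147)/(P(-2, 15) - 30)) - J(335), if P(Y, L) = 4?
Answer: -370625/13 ≈ -28510.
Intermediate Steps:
J(v) = -118 + 2*v**2 (J(v) = (v**2 + v**2) - 118 = 2*v**2 - 118 = -118 + 2*v**2)
X(F, V) = 71 + 2*V*F**2 (X(F, V) = ((2*V)*F)*F + 71 = (2*F*V)*F + 71 = 2*V*F**2 + 71 = 71 + 2*V*F**2)
X(564, (-155 + 147)/(P(-2, 15) - 30)) - J(335) = (71 + 2*((-155 + 147)/(4 - 30))*564**2) - (-118 + 2*335**2) = (71 + 2*(-8/(-26))*318096) - (-118 + 2*112225) = (71 + 2*(-8*(-1/26))*318096) - (-118 + 224450) = (71 + 2*(4/13)*318096) - 1*224332 = (71 + 2544768/13) - 224332 = 2545691/13 - 224332 = -370625/13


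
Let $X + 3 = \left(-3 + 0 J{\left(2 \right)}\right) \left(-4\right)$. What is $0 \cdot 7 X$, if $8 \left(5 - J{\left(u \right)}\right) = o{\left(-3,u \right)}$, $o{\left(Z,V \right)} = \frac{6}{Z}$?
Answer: $0$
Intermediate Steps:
$J{\left(u \right)} = \frac{21}{4}$ ($J{\left(u \right)} = 5 - \frac{6 \frac{1}{-3}}{8} = 5 - \frac{6 \left(- \frac{1}{3}\right)}{8} = 5 - - \frac{1}{4} = 5 + \frac{1}{4} = \frac{21}{4}$)
$X = 9$ ($X = -3 + \left(-3 + 0 \cdot \frac{21}{4}\right) \left(-4\right) = -3 + \left(-3 + 0\right) \left(-4\right) = -3 - -12 = -3 + 12 = 9$)
$0 \cdot 7 X = 0 \cdot 7 \cdot 9 = 0 \cdot 9 = 0$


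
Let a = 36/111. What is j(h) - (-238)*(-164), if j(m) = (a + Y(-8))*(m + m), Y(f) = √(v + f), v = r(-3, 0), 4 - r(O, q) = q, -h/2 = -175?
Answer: -1435784/37 + 1400*I ≈ -38805.0 + 1400.0*I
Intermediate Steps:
h = 350 (h = -2*(-175) = 350)
r(O, q) = 4 - q
a = 12/37 (a = 36*(1/111) = 12/37 ≈ 0.32432)
v = 4 (v = 4 - 1*0 = 4 + 0 = 4)
Y(f) = √(4 + f)
j(m) = 2*m*(12/37 + 2*I) (j(m) = (12/37 + √(4 - 8))*(m + m) = (12/37 + √(-4))*(2*m) = (12/37 + 2*I)*(2*m) = 2*m*(12/37 + 2*I))
j(h) - (-238)*(-164) = (1/37)*350*(24 + 148*I) - (-238)*(-164) = (8400/37 + 1400*I) - 1*39032 = (8400/37 + 1400*I) - 39032 = -1435784/37 + 1400*I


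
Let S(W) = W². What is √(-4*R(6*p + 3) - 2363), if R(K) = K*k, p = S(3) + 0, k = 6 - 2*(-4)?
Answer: I*√5555 ≈ 74.532*I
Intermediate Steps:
k = 14 (k = 6 + 8 = 14)
p = 9 (p = 3² + 0 = 9 + 0 = 9)
R(K) = 14*K (R(K) = K*14 = 14*K)
√(-4*R(6*p + 3) - 2363) = √(-56*(6*9 + 3) - 2363) = √(-56*(54 + 3) - 2363) = √(-56*57 - 2363) = √(-4*798 - 2363) = √(-3192 - 2363) = √(-5555) = I*√5555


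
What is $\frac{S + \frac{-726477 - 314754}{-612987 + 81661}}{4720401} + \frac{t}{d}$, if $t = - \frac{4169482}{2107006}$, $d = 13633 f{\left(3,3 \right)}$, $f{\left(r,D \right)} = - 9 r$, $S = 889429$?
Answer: $\frac{20362643965827825854519}{108065838621038500994022} \approx 0.18843$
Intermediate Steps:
$d = -368091$ ($d = 13633 \left(\left(-9\right) 3\right) = 13633 \left(-27\right) = -368091$)
$t = - \frac{2084741}{1053503}$ ($t = \left(-4169482\right) \frac{1}{2107006} = - \frac{2084741}{1053503} \approx -1.9789$)
$\frac{S + \frac{-726477 - 314754}{-612987 + 81661}}{4720401} + \frac{t}{d} = \frac{889429 + \frac{-726477 - 314754}{-612987 + 81661}}{4720401} - \frac{2084741}{1053503 \left(-368091\right)} = \left(889429 - \frac{1041231}{-531326}\right) \frac{1}{4720401} - - \frac{2084741}{387784972773} = \left(889429 - - \frac{1041231}{531326}\right) \frac{1}{4720401} + \frac{2084741}{387784972773} = \left(889429 + \frac{1041231}{531326}\right) \frac{1}{4720401} + \frac{2084741}{387784972773} = \frac{472577794085}{531326} \cdot \frac{1}{4720401} + \frac{2084741}{387784972773} = \frac{472577794085}{2508071781726} + \frac{2084741}{387784972773} = \frac{20362643965827825854519}{108065838621038500994022}$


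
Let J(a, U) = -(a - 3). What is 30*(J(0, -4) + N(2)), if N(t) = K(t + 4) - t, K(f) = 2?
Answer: 90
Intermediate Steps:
N(t) = 2 - t
J(a, U) = 3 - a (J(a, U) = -(-3 + a) = 3 - a)
30*(J(0, -4) + N(2)) = 30*((3 - 1*0) + (2 - 1*2)) = 30*((3 + 0) + (2 - 2)) = 30*(3 + 0) = 30*3 = 90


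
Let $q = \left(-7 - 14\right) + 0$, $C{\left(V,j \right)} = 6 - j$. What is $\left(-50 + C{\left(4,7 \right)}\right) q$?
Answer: $1071$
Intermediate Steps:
$q = -21$ ($q = -21 + 0 = -21$)
$\left(-50 + C{\left(4,7 \right)}\right) q = \left(-50 + \left(6 - 7\right)\right) \left(-21\right) = \left(-50 - 1\right) \left(-21\right) = \left(-51\right) \left(-21\right) = 1071$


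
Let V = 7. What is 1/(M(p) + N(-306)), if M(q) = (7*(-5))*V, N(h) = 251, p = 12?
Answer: ⅙ ≈ 0.16667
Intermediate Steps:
M(q) = -245 (M(q) = (7*(-5))*7 = -35*7 = -245)
1/(M(p) + N(-306)) = 1/(-245 + 251) = 1/6 = ⅙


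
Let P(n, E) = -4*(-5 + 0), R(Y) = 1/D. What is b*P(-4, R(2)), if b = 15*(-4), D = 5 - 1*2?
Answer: -1200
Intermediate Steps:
D = 3 (D = 5 - 2 = 3)
R(Y) = 1/3
P(n, E) = 20 (P(n, E) = -4*(-5) = 20)
b = -60
b*P(-4, R(2)) = -60*20 = -1200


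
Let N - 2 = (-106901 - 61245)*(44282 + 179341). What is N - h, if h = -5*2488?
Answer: -37601300516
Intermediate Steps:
h = -12440
N = -37601312956 (N = 2 + (-106901 - 61245)*(44282 + 179341) = 2 - 168146*223623 = 2 - 37601312958 = -37601312956)
N - h = -37601312956 - 1*(-12440) = -37601312956 + 12440 = -37601300516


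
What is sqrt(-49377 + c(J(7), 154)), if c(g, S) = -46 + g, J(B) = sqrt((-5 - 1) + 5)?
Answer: sqrt(-49423 + I) ≈ 0.002 + 222.31*I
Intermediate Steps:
J(B) = I (J(B) = sqrt(-6 + 5) = sqrt(-1) = I)
sqrt(-49377 + c(J(7), 154)) = sqrt(-49377 + (-46 + I)) = sqrt(-49423 + I)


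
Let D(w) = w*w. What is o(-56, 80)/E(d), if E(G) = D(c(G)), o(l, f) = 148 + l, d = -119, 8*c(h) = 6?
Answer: 1472/9 ≈ 163.56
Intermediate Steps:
c(h) = ¾ (c(h) = (⅛)*6 = ¾)
D(w) = w²
E(G) = 9/16 (E(G) = (¾)² = 9/16)
o(-56, 80)/E(d) = (148 - 56)/(9/16) = 92*(16/9) = 1472/9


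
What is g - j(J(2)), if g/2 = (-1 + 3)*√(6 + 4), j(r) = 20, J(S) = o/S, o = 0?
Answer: -20 + 4*√10 ≈ -7.3509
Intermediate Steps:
J(S) = 0 (J(S) = 0/S = 0)
g = 4*√10 (g = 2*((-1 + 3)*√(6 + 4)) = 2*(2*√10) = 4*√10 ≈ 12.649)
g - j(J(2)) = 4*√10 - 1*20 = 4*√10 - 20 = -20 + 4*√10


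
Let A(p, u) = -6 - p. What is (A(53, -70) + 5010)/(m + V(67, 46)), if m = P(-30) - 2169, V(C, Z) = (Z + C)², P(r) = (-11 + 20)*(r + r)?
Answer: 4951/10060 ≈ 0.49215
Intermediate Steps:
P(r) = 18*r (P(r) = 9*(2*r) = 18*r)
V(C, Z) = (C + Z)²
m = -2709 (m = 18*(-30) - 2169 = -540 - 2169 = -2709)
(A(53, -70) + 5010)/(m + V(67, 46)) = ((-6 - 1*53) + 5010)/(-2709 + (67 + 46)²) = ((-6 - 53) + 5010)/(-2709 + 113²) = (-59 + 5010)/(-2709 + 12769) = 4951/10060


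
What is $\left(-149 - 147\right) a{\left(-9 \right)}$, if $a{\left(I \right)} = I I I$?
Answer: $215784$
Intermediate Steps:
$a{\left(I \right)} = I^{3}$ ($a{\left(I \right)} = I^{2} I = I^{3}$)
$\left(-149 - 147\right) a{\left(-9 \right)} = \left(-149 - 147\right) \left(-9\right)^{3} = \left(-296\right) \left(-729\right) = 215784$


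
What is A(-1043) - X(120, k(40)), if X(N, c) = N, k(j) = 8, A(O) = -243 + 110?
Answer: -253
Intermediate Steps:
A(O) = -133
A(-1043) - X(120, k(40)) = -133 - 1*120 = -133 - 120 = -253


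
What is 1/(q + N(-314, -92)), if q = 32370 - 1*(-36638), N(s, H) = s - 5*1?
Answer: 1/68689 ≈ 1.4558e-5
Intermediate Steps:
N(s, H) = -5 + s (N(s, H) = s - 5 = -5 + s)
q = 69008 (q = 32370 + 36638 = 69008)
1/(q + N(-314, -92)) = 1/(69008 + (-5 - 314)) = 1/(69008 - 319) = 1/68689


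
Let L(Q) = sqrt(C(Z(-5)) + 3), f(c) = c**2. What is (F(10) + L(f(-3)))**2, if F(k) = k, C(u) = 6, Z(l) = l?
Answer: 169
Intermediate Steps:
L(Q) = 3 (L(Q) = sqrt(6 + 3) = sqrt(9) = 3)
(F(10) + L(f(-3)))**2 = (10 + 3)**2 = 13**2 = 169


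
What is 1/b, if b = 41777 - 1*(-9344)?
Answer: 1/51121 ≈ 1.9561e-5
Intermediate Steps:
b = 51121 (b = 41777 + 9344 = 51121)
1/b = 1/51121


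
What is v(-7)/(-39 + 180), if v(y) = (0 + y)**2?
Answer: 49/141 ≈ 0.34752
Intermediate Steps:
v(y) = y**2
v(-7)/(-39 + 180) = (-7)**2/(-39 + 180) = 49/141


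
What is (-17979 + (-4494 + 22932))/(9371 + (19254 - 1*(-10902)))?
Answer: 459/39527 ≈ 0.011612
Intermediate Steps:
(-17979 + (-4494 + 22932))/(9371 + (19254 - 1*(-10902))) = (-17979 + 18438)/(9371 + (19254 + 10902)) = 459/(9371 + 30156) = 459/39527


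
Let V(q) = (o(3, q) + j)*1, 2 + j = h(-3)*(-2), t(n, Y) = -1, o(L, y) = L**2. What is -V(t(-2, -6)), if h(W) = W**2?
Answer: 11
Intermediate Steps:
j = -20 (j = -2 + (-3)**2*(-2) = -2 + 9*(-2) = -2 - 18 = -20)
V(q) = -11 (V(q) = (3**2 - 20)*1 = (9 - 20)*1 = -11*1 = -11)
-V(t(-2, -6)) = -1*(-11) = 11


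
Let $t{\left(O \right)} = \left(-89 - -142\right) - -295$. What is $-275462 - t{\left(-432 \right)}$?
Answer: $-275810$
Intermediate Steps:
$t{\left(O \right)} = 348$ ($t{\left(O \right)} = \left(-89 + 142\right) + 295 = 53 + 295 = 348$)
$-275462 - t{\left(-432 \right)} = -275462 - 348 = -275810$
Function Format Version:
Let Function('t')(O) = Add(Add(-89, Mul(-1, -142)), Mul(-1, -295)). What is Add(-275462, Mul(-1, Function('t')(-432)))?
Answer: -275810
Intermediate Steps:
Function('t')(O) = 348 (Function('t')(O) = Add(Add(-89, 142), 295) = Add(53, 295) = 348)
Add(-275462, Mul(-1, Function('t')(-432))) = Add(-275462, Mul(-1, 348)) = Add(-275462, -348) = -275810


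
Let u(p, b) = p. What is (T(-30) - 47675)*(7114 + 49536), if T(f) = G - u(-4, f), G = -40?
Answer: -2702828150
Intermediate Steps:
T(f) = -36 (T(f) = -40 - 1*(-4) = -40 + 4 = -36)
(T(-30) - 47675)*(7114 + 49536) = (-36 - 47675)*(7114 + 49536) = -47711*56650 = -2702828150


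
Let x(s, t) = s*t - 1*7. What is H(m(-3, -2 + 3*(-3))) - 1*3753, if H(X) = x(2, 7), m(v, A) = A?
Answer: -3746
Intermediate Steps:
x(s, t) = -7 + s*t (x(s, t) = s*t - 7 = -7 + s*t)
H(X) = 7 (H(X) = -7 + 2*7 = -7 + 14 = 7)
H(m(-3, -2 + 3*(-3))) - 1*3753 = 7 - 1*3753 = 7 - 3753 = -3746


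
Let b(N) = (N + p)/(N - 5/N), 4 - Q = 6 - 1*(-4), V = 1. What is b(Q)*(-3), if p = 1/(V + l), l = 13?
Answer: -747/217 ≈ -3.4424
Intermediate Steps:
p = 1/14 (p = 1/(1 + 13) = 1/14 ≈ 0.071429)
Q = -6 (Q = 4 - (6 - 1*(-4)) = 4 - (6 + 4) = 4 - 1*10 = 4 - 10 = -6)
b(N) = (1/14 + N)/(N - 5/N) (b(N) = (N + 1/14)/(N - 5/N) = (1/14 + N)/(N - 5/N))
b(Q)*(-3) = ((1/14)*(-6)*(1 + 14*(-6))/(-5 + (-6)²))*(-3) = ((1/14)*(-6)*(1 - 84)/(-5 + 36))*(-3) = ((1/14)*(-6)*(-83)/31)*(-3) = ((1/14)*(-6)*(1/31)*(-83))*(-3) = (249/217)*(-3) = -747/217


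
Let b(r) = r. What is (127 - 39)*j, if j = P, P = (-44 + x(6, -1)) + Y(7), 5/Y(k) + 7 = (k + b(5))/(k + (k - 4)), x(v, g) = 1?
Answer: -111936/29 ≈ -3859.9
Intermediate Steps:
Y(k) = 5/(-7 + (5 + k)/(-4 + 2*k)) (Y(k) = 5/(-7 + (k + 5)/(k + (k - 4))) = 5/(-7 + (5 + k)/(k + (-4 + k))) = 5/(-7 + (5 + k)/(-4 + 2*k)))
P = -1272/29 (P = (-44 + 1) + 10*(-2 + 7)/(33 - 13*7) = -43 + 10*5/(33 - 91) = -43 + 10*5/(-58) = -43 + 10*(-1/58)*5 = -43 - 25/29 = -1272/29 ≈ -43.862)
j = -1272/29 ≈ -43.862
(127 - 39)*j = (127 - 39)*(-1272/29) = 88*(-1272/29) = -111936/29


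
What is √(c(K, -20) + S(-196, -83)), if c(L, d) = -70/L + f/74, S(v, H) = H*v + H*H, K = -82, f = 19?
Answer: √213174019038/3034 ≈ 152.18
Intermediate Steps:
S(v, H) = H² + H*v (S(v, H) = H*v + H² = H² + H*v)
c(L, d) = 19/74 - 70/L (c(L, d) = -70/L + 19/74 = 19/74 - 70/L)
√(c(K, -20) + S(-196, -83)) = √((19/74 - 70/(-82)) - 83*(-83 - 196)) = √((19/74 - 70*(-1/82)) - 83*(-279)) = √((19/74 + 35/41) + 23157) = √(3369/3034 + 23157) = √(70261707/3034) = √213174019038/3034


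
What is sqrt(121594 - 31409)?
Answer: sqrt(90185) ≈ 300.31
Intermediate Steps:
sqrt(121594 - 31409) = sqrt(90185)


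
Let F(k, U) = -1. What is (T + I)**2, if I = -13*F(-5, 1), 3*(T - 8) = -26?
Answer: 1369/9 ≈ 152.11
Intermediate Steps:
T = -2/3 (T = 8 + (1/3)*(-26) = 8 - 26/3 = -2/3 ≈ -0.66667)
I = 13 (I = -13*(-1) = 13)
(T + I)**2 = (-2/3 + 13)**2 = (37/3)**2 = 1369/9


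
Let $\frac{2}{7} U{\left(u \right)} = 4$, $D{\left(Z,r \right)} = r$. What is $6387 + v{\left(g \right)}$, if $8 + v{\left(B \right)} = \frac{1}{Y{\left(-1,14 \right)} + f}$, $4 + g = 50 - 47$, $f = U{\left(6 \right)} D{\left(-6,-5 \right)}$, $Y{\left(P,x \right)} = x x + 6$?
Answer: $\frac{842029}{132} \approx 6379.0$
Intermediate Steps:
$U{\left(u \right)} = 14$ ($U{\left(u \right)} = \frac{7}{2} \cdot 4 = 14$)
$Y{\left(P,x \right)} = 6 + x^{2}$ ($Y{\left(P,x \right)} = x^{2} + 6 = 6 + x^{2}$)
$f = -70$ ($f = 14 \left(-5\right) = -70$)
$g = -1$ ($g = -4 + \left(50 - 47\right) = -4 + 3 = -1$)
$v{\left(B \right)} = - \frac{1055}{132}$ ($v{\left(B \right)} = -8 + \frac{1}{\left(6 + 14^{2}\right) - 70} = -8 + \frac{1}{\left(6 + 196\right) - 70} = -8 + \frac{1}{202 - 70} = -8 + \frac{1}{132} = - \frac{1055}{132}$)
$6387 + v{\left(g \right)} = 6387 - \frac{1055}{132} = \frac{842029}{132}$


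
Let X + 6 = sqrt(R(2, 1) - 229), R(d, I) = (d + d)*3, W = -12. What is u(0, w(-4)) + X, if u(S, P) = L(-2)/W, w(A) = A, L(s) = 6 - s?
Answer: -20/3 + I*sqrt(217) ≈ -6.6667 + 14.731*I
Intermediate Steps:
R(d, I) = 6*d (R(d, I) = (2*d)*3 = 6*d)
u(S, P) = -2/3 (u(S, P) = (6 - 1*(-2))/(-12) = (6 + 2)*(-1/12) = 8*(-1/12) = -2/3)
X = -6 + I*sqrt(217) (X = -6 + sqrt(6*2 - 229) = -6 + sqrt(12 - 229) = -6 + sqrt(-217) = -6 + I*sqrt(217) ≈ -6.0 + 14.731*I)
u(0, w(-4)) + X = -2/3 + (-6 + I*sqrt(217)) = -20/3 + I*sqrt(217)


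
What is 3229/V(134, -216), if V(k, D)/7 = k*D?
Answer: -3229/202608 ≈ -0.015937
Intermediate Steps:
V(k, D) = 7*D*k (V(k, D) = 7*(k*D) = 7*(D*k) = 7*D*k)
3229/V(134, -216) = 3229/((7*(-216)*134)) = 3229/(-202608) = 3229*(-1/202608) = -3229/202608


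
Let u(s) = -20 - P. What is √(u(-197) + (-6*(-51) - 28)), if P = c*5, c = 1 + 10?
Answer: √203 ≈ 14.248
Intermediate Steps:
c = 11
P = 55 (P = 11*5 = 55)
u(s) = -75 (u(s) = -20 - 1*55 = -20 - 55 = -75)
√(u(-197) + (-6*(-51) - 28)) = √(-75 + (-6*(-51) - 28)) = √(-75 + (306 - 28)) = √(-75 + 278) = √203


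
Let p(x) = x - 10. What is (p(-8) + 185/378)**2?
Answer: 43811161/142884 ≈ 306.62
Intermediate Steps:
p(x) = -10 + x
(p(-8) + 185/378)**2 = ((-10 - 8) + 185/378)**2 = (-18 + 185*(1/378))**2 = (-18 + 185/378)**2 = (-6619/378)**2 = 43811161/142884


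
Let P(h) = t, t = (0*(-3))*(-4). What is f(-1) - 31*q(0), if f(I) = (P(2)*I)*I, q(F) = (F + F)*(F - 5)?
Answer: 0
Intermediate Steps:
q(F) = 2*F*(-5 + F) (q(F) = (2*F)*(-5 + F) = 2*F*(-5 + F))
t = 0 (t = 0*(-4) = 0)
P(h) = 0
f(I) = 0 (f(I) = (0*I)*I = 0*I = 0)
f(-1) - 31*q(0) = 0 - 62*0*(-5 + 0) = 0 - 62*0*(-5) = 0 - 31*0 = 0 + 0 = 0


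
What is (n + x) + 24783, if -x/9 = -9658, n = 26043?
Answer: 137748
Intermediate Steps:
x = 86922 (x = -9*(-9658) = 86922)
(n + x) + 24783 = (26043 + 86922) + 24783 = 112965 + 24783 = 137748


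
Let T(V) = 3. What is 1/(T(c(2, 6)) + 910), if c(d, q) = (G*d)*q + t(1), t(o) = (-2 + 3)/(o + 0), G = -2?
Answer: 1/913 ≈ 0.0010953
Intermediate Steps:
t(o) = 1/o
c(d, q) = 1 - 2*d*q (c(d, q) = (-2*d)*q + 1/1 = -2*d*q + 1 = 1 - 2*d*q)
1/(T(c(2, 6)) + 910) = 1/(3 + 910) = 1/913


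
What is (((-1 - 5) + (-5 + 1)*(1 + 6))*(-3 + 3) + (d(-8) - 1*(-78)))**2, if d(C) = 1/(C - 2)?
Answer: 606841/100 ≈ 6068.4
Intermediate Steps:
d(C) = 1/(-2 + C)
(((-1 - 5) + (-5 + 1)*(1 + 6))*(-3 + 3) + (d(-8) - 1*(-78)))**2 = (((-1 - 5) + (-5 + 1)*(1 + 6))*(-3 + 3) + (1/(-2 - 8) - 1*(-78)))**2 = ((-6 - 4*7)*0 + (1/(-10) + 78))**2 = ((-6 - 28)*0 + (-1/10 + 78))**2 = (-34*0 + 779/10)**2 = (0 + 779/10)**2 = (779/10)**2 = 606841/100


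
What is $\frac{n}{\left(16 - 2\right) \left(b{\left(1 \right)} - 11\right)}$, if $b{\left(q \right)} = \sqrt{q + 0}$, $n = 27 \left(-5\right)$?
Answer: $\frac{27}{28} \approx 0.96429$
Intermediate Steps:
$n = -135$
$b{\left(q \right)} = \sqrt{q}$
$\frac{n}{\left(16 - 2\right) \left(b{\left(1 \right)} - 11\right)} = - \frac{135}{\left(16 - 2\right) \left(\sqrt{1} - 11\right)} = - \frac{135}{14 \left(1 - 11\right)} = - \frac{135}{14 \left(-10\right)} = - \frac{135}{-140} = \left(-135\right) \left(- \frac{1}{140}\right) = \frac{27}{28}$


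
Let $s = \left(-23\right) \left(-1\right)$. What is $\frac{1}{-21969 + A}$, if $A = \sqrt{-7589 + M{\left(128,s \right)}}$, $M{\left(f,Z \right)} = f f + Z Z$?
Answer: $- \frac{2441}{53625293} - \frac{2 \sqrt{259}}{160875879} \approx -4.572 \cdot 10^{-5}$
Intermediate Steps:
$s = 23$
$M{\left(f,Z \right)} = Z^{2} + f^{2}$ ($M{\left(f,Z \right)} = f^{2} + Z^{2} = Z^{2} + f^{2}$)
$A = 6 \sqrt{259}$ ($A = \sqrt{-7589 + \left(23^{2} + 128^{2}\right)} = \sqrt{-7589 + \left(529 + 16384\right)} = \sqrt{-7589 + 16913} = \sqrt{9324} = 6 \sqrt{259} \approx 96.561$)
$\frac{1}{-21969 + A} = \frac{1}{-21969 + 6 \sqrt{259}}$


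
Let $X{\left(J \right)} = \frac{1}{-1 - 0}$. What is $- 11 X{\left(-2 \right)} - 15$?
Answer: $-4$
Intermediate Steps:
$X{\left(J \right)} = -1$ ($X{\left(J \right)} = \frac{1}{-1 + \left(-5 + 5\right)} = \frac{1}{-1 + 0} = \frac{1}{-1} = -1$)
$- 11 X{\left(-2 \right)} - 15 = \left(-11\right) \left(-1\right) - 15 = 11 - 15 = -4$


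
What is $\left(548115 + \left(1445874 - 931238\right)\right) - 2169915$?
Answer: $-1107164$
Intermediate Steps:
$\left(548115 + \left(1445874 - 931238\right)\right) - 2169915 = \left(548115 + 514636\right) - 2169915 = 1062751 - 2169915 = -1107164$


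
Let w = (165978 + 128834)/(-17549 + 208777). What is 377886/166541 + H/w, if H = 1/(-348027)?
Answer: 9693007510718579/4271882233829721 ≈ 2.2690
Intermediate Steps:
H = -1/348027 ≈ -2.8733e-6
w = 73703/47807 (w = 294812/191228 = 294812*(1/191228) = 73703/47807 ≈ 1.5417)
377886/166541 + H/w = 377886/166541 - 1/(348027*73703/47807) = 377886*(1/166541) - 1/348027*47807/73703 = 377886/166541 - 47807/25650633981 = 9693007510718579/4271882233829721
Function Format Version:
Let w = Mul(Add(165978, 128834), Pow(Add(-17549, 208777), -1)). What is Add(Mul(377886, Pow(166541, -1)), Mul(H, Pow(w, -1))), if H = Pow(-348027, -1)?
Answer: Rational(9693007510718579, 4271882233829721) ≈ 2.2690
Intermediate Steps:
H = Rational(-1, 348027) ≈ -2.8733e-6
w = Rational(73703, 47807) (w = Mul(294812, Pow(191228, -1)) = Mul(294812, Rational(1, 191228)) = Rational(73703, 47807) ≈ 1.5417)
Add(Mul(377886, Pow(166541, -1)), Mul(H, Pow(w, -1))) = Add(Mul(377886, Pow(166541, -1)), Mul(Rational(-1, 348027), Pow(Rational(73703, 47807), -1))) = Add(Mul(377886, Rational(1, 166541)), Mul(Rational(-1, 348027), Rational(47807, 73703))) = Add(Rational(377886, 166541), Rational(-47807, 25650633981)) = Rational(9693007510718579, 4271882233829721)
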